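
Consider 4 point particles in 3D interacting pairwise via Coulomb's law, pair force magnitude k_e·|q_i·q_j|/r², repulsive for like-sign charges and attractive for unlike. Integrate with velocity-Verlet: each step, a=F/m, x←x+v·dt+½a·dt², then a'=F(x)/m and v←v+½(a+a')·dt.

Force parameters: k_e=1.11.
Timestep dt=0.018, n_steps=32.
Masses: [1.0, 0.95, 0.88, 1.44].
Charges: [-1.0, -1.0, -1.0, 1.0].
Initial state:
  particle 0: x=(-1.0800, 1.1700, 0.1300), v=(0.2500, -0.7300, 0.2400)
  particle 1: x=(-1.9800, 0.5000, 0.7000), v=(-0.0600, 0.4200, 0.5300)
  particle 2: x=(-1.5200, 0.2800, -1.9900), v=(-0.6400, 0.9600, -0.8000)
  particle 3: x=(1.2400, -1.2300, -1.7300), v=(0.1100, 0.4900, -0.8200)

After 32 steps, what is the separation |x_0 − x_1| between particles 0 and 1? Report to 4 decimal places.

step 0: x0=(-1.0800, 1.1700, 0.1300) x1=(-1.9800, 0.5000, 0.7000) x2=(-1.5200, 0.2800, -1.9900) x3=(1.2400, -1.2300, -1.7300)
step 1: x0=(-1.0754, 1.1569, 0.1343) x1=(-1.9812, 0.5075, 0.7096) x2=(-1.5315, 0.2973, -2.0045) x3=(1.2420, -1.2212, -1.7448)
step 2: x0=(-1.0706, 1.1440, 0.1385) x1=(-1.9825, 0.5149, 0.7194) x2=(-1.5430, 0.3145, -2.0190) x3=(1.2439, -1.2123, -1.7595)
step 3: x0=(-1.0656, 1.1312, 0.1427) x1=(-1.9840, 0.5221, 0.7293) x2=(-1.5544, 0.3316, -2.0337) x3=(1.2458, -1.2034, -1.7742)
step 4: x0=(-1.0605, 1.1184, 0.1468) x1=(-1.9857, 0.5292, 0.7393) x2=(-1.5658, 0.3487, -2.0485) x3=(1.2476, -1.1945, -1.7889)
step 5: x0=(-1.0551, 1.1059, 0.1509) x1=(-1.9875, 0.5362, 0.7496) x2=(-1.5772, 0.3658, -2.0635) x3=(1.2494, -1.1856, -1.8036)
step 6: x0=(-1.0495, 1.0934, 0.1548) x1=(-1.9895, 0.5431, 0.7599) x2=(-1.5886, 0.3828, -2.0785) x3=(1.2511, -1.1766, -1.8183)
step 7: x0=(-1.0437, 1.0810, 0.1588) x1=(-1.9917, 0.5499, 0.7704) x2=(-1.5999, 0.3998, -2.0936) x3=(1.2529, -1.1676, -1.8330)
step 8: x0=(-1.0377, 1.0687, 0.1626) x1=(-1.9941, 0.5565, 0.7811) x2=(-1.6113, 0.4167, -2.1089) x3=(1.2545, -1.1586, -1.8476)
step 9: x0=(-1.0315, 1.0565, 0.1664) x1=(-1.9967, 0.5631, 0.7919) x2=(-1.6226, 0.4336, -2.1242) x3=(1.2562, -1.1495, -1.8623)
step 10: x0=(-1.0251, 1.0445, 0.1701) x1=(-1.9994, 0.5695, 0.8029) x2=(-1.6338, 0.4505, -2.1397) x3=(1.2578, -1.1404, -1.8769)
step 11: x0=(-1.0185, 1.0325, 0.1737) x1=(-2.0023, 0.5759, 0.8141) x2=(-1.6451, 0.4673, -2.1553) x3=(1.2593, -1.1313, -1.8915)
step 12: x0=(-1.0117, 1.0205, 0.1773) x1=(-2.0054, 0.5822, 0.8253) x2=(-1.6563, 0.4841, -2.1710) x3=(1.2608, -1.1222, -1.9061)
step 13: x0=(-1.0046, 1.0087, 0.1807) x1=(-2.0087, 0.5884, 0.8368) x2=(-1.6675, 0.5008, -2.1868) x3=(1.2623, -1.1131, -1.9207)
step 14: x0=(-0.9974, 0.9969, 0.1841) x1=(-2.0121, 0.5945, 0.8484) x2=(-1.6787, 0.5176, -2.2027) x3=(1.2637, -1.1039, -1.9353)
step 15: x0=(-0.9900, 0.9852, 0.1875) x1=(-2.0157, 0.6005, 0.8601) x2=(-1.6899, 0.5342, -2.2186) x3=(1.2651, -1.0947, -1.9498)
step 16: x0=(-0.9823, 0.9736, 0.1907) x1=(-2.0195, 0.6064, 0.8720) x2=(-1.7010, 0.5509, -2.2347) x3=(1.2665, -1.0855, -1.9643)
step 17: x0=(-0.9745, 0.9620, 0.1939) x1=(-2.0235, 0.6123, 0.8840) x2=(-1.7122, 0.5675, -2.2509) x3=(1.2678, -1.0762, -1.9789)
step 18: x0=(-0.9664, 0.9504, 0.1970) x1=(-2.0276, 0.6181, 0.8962) x2=(-1.7233, 0.5841, -2.2672) x3=(1.2691, -1.0669, -1.9934)
step 19: x0=(-0.9582, 0.9389, 0.2000) x1=(-2.0319, 0.6239, 0.9085) x2=(-1.7344, 0.6007, -2.2836) x3=(1.2704, -1.0576, -2.0079)
step 20: x0=(-0.9497, 0.9275, 0.2030) x1=(-2.0364, 0.6295, 0.9210) x2=(-1.7455, 0.6173, -2.3001) x3=(1.2716, -1.0483, -2.0223)
step 21: x0=(-0.9411, 0.9161, 0.2058) x1=(-2.0411, 0.6352, 0.9336) x2=(-1.7565, 0.6338, -2.3166) x3=(1.2728, -1.0390, -2.0368)
step 22: x0=(-0.9323, 0.9047, 0.2086) x1=(-2.0459, 0.6408, 0.9463) x2=(-1.7676, 0.6503, -2.3333) x3=(1.2739, -1.0296, -2.0512)
step 23: x0=(-0.9232, 0.8933, 0.2114) x1=(-2.0508, 0.6463, 0.9592) x2=(-1.7786, 0.6668, -2.3500) x3=(1.2750, -1.0202, -2.0656)
step 24: x0=(-0.9140, 0.8820, 0.2140) x1=(-2.0559, 0.6518, 0.9722) x2=(-1.7896, 0.6833, -2.3668) x3=(1.2761, -1.0108, -2.0800)
step 25: x0=(-0.9046, 0.8707, 0.2166) x1=(-2.0612, 0.6573, 0.9854) x2=(-1.8006, 0.6997, -2.3837) x3=(1.2771, -1.0014, -2.0944)
step 26: x0=(-0.8951, 0.8594, 0.2191) x1=(-2.0666, 0.6627, 0.9986) x2=(-1.8116, 0.7162, -2.4007) x3=(1.2781, -0.9919, -2.1088)
step 27: x0=(-0.8853, 0.8481, 0.2215) x1=(-2.0722, 0.6681, 1.0120) x2=(-1.8226, 0.7326, -2.4178) x3=(1.2791, -0.9824, -2.1232)
step 28: x0=(-0.8754, 0.8368, 0.2239) x1=(-2.0779, 0.6735, 1.0255) x2=(-1.8336, 0.7490, -2.4350) x3=(1.2800, -0.9729, -2.1375)
step 29: x0=(-0.8653, 0.8256, 0.2262) x1=(-2.0837, 0.6788, 1.0392) x2=(-1.8445, 0.7654, -2.4522) x3=(1.2809, -0.9634, -2.1518)
step 30: x0=(-0.8550, 0.8143, 0.2284) x1=(-2.0897, 0.6841, 1.0529) x2=(-1.8555, 0.7817, -2.4695) x3=(1.2817, -0.9538, -2.1661)
step 31: x0=(-0.8446, 0.8031, 0.2306) x1=(-2.0958, 0.6894, 1.0668) x2=(-1.8664, 0.7981, -2.4869) x3=(1.2825, -0.9443, -2.1804)
step 32: x0=(-0.8340, 0.7918, 0.2327) x1=(-2.1021, 0.6947, 1.0808) x2=(-1.8773, 0.8144, -2.5044) x3=(1.2833, -0.9347, -2.1947)

1.5286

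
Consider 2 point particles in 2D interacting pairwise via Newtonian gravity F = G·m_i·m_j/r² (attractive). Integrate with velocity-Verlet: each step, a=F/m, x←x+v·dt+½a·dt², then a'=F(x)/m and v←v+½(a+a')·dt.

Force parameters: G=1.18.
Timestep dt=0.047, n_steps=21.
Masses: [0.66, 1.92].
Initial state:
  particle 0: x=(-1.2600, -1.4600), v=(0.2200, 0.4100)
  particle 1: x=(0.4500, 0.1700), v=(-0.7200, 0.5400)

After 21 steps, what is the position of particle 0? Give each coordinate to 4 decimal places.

(-0.8906, -0.8642)

step 0: x0=(-1.2600, -1.4600) x1=(0.4500, 0.1700)
step 1: x0=(-1.2493, -1.4404) x1=(0.4160, 0.1953)
step 2: x0=(-1.2380, -1.4202) x1=(0.3819, 0.2203)
step 3: x0=(-1.2260, -1.3993) x1=(0.3475, 0.2451)
step 4: x0=(-1.2134, -1.3777) x1=(0.3128, 0.2697)
step 5: x0=(-1.2001, -1.3554) x1=(0.2780, 0.2941)
step 6: x0=(-1.1861, -1.3323) x1=(0.2429, 0.3181)
step 7: x0=(-1.1714, -1.3084) x1=(0.2075, 0.3419)
step 8: x0=(-1.1560, -1.2837) x1=(0.1720, 0.3654)
step 9: x0=(-1.1399, -1.2582) x1=(0.1361, 0.3887)
step 10: x0=(-1.1231, -1.2317) x1=(0.1001, 0.4116)
step 11: x0=(-1.1056, -1.2042) x1=(0.0638, 0.4341)
step 12: x0=(-1.0874, -1.1758) x1=(0.0272, 0.4564)
step 13: x0=(-1.0684, -1.1463) x1=(-0.0096, 0.4782)
step 14: x0=(-1.0488, -1.1157) x1=(-0.0466, 0.4997)
step 15: x0=(-1.0284, -1.0839) x1=(-0.0839, 0.5208)
step 16: x0=(-1.0072, -1.0508) x1=(-0.1215, 0.5414)
step 17: x0=(-0.9854, -1.0165) x1=(-0.1593, 0.5616)
step 18: x0=(-0.9628, -0.9807) x1=(-0.1973, 0.5813)
step 19: x0=(-0.9394, -0.9435) x1=(-0.2356, 0.6005)
step 20: x0=(-0.9154, -0.9047) x1=(-0.2742, 0.6192)
step 21: x0=(-0.8906, -0.8642) x1=(-0.3130, 0.6373)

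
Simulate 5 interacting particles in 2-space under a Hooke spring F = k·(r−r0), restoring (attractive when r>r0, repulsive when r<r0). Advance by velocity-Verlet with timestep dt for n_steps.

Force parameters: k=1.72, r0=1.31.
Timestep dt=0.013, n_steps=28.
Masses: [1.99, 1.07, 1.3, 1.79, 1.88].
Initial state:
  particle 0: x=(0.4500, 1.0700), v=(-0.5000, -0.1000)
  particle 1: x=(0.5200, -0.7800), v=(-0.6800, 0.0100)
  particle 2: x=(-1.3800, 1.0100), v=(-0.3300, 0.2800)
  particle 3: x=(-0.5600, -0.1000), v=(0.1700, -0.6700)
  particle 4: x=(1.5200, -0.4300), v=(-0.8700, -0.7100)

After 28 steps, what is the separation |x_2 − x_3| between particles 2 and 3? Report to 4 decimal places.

step 0: x0=(0.4500, 1.0700) x1=(0.5200, -0.7800) x2=(-1.3800, 1.0100) x3=(-0.5600, -0.1000) x4=(1.5200, -0.4300)
step 1: x0=(0.4435, 1.0686) x1=(0.5110, -0.7797) x2=(-1.3839, 1.0134) x3=(-0.5577, -0.1087) x4=(1.5085, -0.4391)
step 2: x0=(0.4369, 1.0671) x1=(0.5017, -0.7790) x2=(-1.3871, 1.0165) x3=(-0.5553, -0.1174) x4=(1.4966, -0.4480)
step 3: x0=(0.4303, 1.0653) x1=(0.4921, -0.7780) x2=(-1.3896, 1.0191) x3=(-0.5528, -0.1260) x4=(1.4843, -0.4566)
step 4: x0=(0.4236, 1.0634) x1=(0.4821, -0.7766) x2=(-1.3914, 1.0213) x3=(-0.5501, -0.1346) x4=(1.4716, -0.4651)
step 5: x0=(0.4169, 1.0614) x1=(0.4719, -0.7749) x2=(-1.3924, 1.0231) x3=(-0.5473, -0.1432) x4=(1.4585, -0.4732)
step 6: x0=(0.4101, 1.0591) x1=(0.4613, -0.7728) x2=(-1.3928, 1.0245) x3=(-0.5444, -0.1518) x4=(1.4451, -0.4812)
step 7: x0=(0.4033, 1.0567) x1=(0.4505, -0.7704) x2=(-1.3924, 1.0255) x3=(-0.5414, -0.1603) x4=(1.4313, -0.4889)
step 8: x0=(0.3964, 1.0541) x1=(0.4394, -0.7676) x2=(-1.3913, 1.0260) x3=(-0.5383, -0.1687) x4=(1.4171, -0.4963)
step 9: x0=(0.3895, 1.0514) x1=(0.4279, -0.7645) x2=(-1.3895, 1.0261) x3=(-0.5351, -0.1772) x4=(1.4025, -0.5035)
step 10: x0=(0.3826, 1.0485) x1=(0.4162, -0.7611) x2=(-1.3871, 1.0258) x3=(-0.5318, -0.1855) x4=(1.3876, -0.5105)
step 11: x0=(0.3756, 1.0454) x1=(0.4043, -0.7574) x2=(-1.3839, 1.0251) x3=(-0.5284, -0.1938) x4=(1.3724, -0.5173)
step 12: x0=(0.3686, 1.0421) x1=(0.3920, -0.7533) x2=(-1.3801, 1.0239) x3=(-0.5250, -0.2021) x4=(1.3568, -0.5238)
step 13: x0=(0.3615, 1.0387) x1=(0.3795, -0.7490) x2=(-1.3756, 1.0223) x3=(-0.5215, -0.2103) x4=(1.3409, -0.5300)
step 14: x0=(0.3544, 1.0351) x1=(0.3668, -0.7443) x2=(-1.3704, 1.0203) x3=(-0.5179, -0.2184) x4=(1.3246, -0.5361)
step 15: x0=(0.3472, 1.0314) x1=(0.3538, -0.7393) x2=(-1.3646, 1.0179) x3=(-0.5143, -0.2265) x4=(1.3080, -0.5419)
step 16: x0=(0.3401, 1.0275) x1=(0.3405, -0.7341) x2=(-1.3582, 1.0150) x3=(-0.5107, -0.2345) x4=(1.2911, -0.5474)
step 17: x0=(0.3328, 1.0234) x1=(0.3271, -0.7285) x2=(-1.3511, 1.0117) x3=(-0.5070, -0.2425) x4=(1.2739, -0.5528)
step 18: x0=(0.3256, 1.0192) x1=(0.3134, -0.7227) x2=(-1.3434, 1.0081) x3=(-0.5032, -0.2504) x4=(1.2565, -0.5578)
step 19: x0=(0.3183, 1.0148) x1=(0.2995, -0.7167) x2=(-1.3352, 1.0040) x3=(-0.4995, -0.2582) x4=(1.2387, -0.5627)
step 20: x0=(0.3110, 1.0103) x1=(0.2854, -0.7104) x2=(-1.3263, 0.9995) x3=(-0.4957, -0.2659) x4=(1.2206, -0.5674)
step 21: x0=(0.3037, 1.0056) x1=(0.2711, -0.7038) x2=(-1.3168, 0.9945) x3=(-0.4919, -0.2736) x4=(1.2023, -0.5718)
step 22: x0=(0.2963, 1.0008) x1=(0.2566, -0.6970) x2=(-1.3068, 0.9892) x3=(-0.4881, -0.2811) x4=(1.1837, -0.5760)
step 23: x0=(0.2889, 0.9958) x1=(0.2420, -0.6899) x2=(-1.2962, 0.9835) x3=(-0.4844, -0.2886) x4=(1.1649, -0.5799)
step 24: x0=(0.2815, 0.9907) x1=(0.2272, -0.6827) x2=(-1.2851, 0.9774) x3=(-0.4806, -0.2960) x4=(1.1458, -0.5837)
step 25: x0=(0.2741, 0.9855) x1=(0.2122, -0.6752) x2=(-1.2735, 0.9710) x3=(-0.4768, -0.3034) x4=(1.1265, -0.5873)
step 26: x0=(0.2666, 0.9801) x1=(0.1971, -0.6676) x2=(-1.2614, 0.9641) x3=(-0.4731, -0.3106) x4=(1.1069, -0.5906)
step 27: x0=(0.2592, 0.9746) x1=(0.1819, -0.6597) x2=(-1.2487, 0.9569) x3=(-0.4694, -0.3178) x4=(1.0871, -0.5937)
step 28: x0=(0.2517, 0.9689) x1=(0.1665, -0.6517) x2=(-1.2357, 0.9493) x3=(-0.4658, -0.3249) x4=(1.0672, -0.5966)

1.4887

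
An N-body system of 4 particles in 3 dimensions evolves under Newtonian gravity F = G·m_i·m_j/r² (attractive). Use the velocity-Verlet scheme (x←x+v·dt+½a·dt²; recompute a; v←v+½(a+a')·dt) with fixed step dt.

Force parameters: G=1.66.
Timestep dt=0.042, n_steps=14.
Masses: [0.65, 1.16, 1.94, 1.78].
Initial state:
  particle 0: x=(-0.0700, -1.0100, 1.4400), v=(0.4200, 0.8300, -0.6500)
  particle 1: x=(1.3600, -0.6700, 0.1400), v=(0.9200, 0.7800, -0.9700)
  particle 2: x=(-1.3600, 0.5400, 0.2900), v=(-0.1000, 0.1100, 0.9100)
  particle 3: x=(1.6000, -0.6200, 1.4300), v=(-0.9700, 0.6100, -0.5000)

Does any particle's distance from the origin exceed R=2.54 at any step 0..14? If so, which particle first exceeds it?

step 0: x0=(-0.0700, -1.0100, 1.4400) x1=(1.3600, -0.6700, 0.1400) x2=(-1.3600, 0.5400, 0.2900) x3=(1.6000, -0.6200, 1.4300)
step 1: x0=(-0.0515, -0.9745, 1.4121) x1=(1.3984, -0.6371, 0.1009) x2=(-1.3637, 0.5443, 0.3284) x3=(1.5585, -0.5944, 1.4080)
step 2: x0=(-0.0311, -0.9377, 1.3832) x1=(1.4363, -0.6039, 0.0652) x2=(-1.3665, 0.5481, 0.3670) x3=(1.5157, -0.5689, 1.3838)
step 3: x0=(-0.0087, -0.8995, 1.3532) x1=(1.4735, -0.5705, 0.0328) x2=(-1.3682, 0.5514, 0.4060) x3=(1.4716, -0.5434, 1.3575)
step 4: x0=(0.0157, -0.8599, 1.3221) x1=(1.5097, -0.5369, 0.0038) x2=(-1.3690, 0.5540, 0.4453) x3=(1.4261, -0.5179, 1.3292)
step 5: x0=(0.0424, -0.8188, 1.2900) x1=(1.5449, -0.5032, -0.0219) x2=(-1.3686, 0.5561, 0.4848) x3=(1.3794, -0.4925, 1.2987)
step 6: x0=(0.0715, -0.7761, 1.2569) x1=(1.5788, -0.4692, -0.0443) x2=(-1.3672, 0.5577, 0.5245) x3=(1.3314, -0.4671, 1.2662)
step 7: x0=(0.1034, -0.7317, 1.2228) x1=(1.6113, -0.4352, -0.0634) x2=(-1.3646, 0.5586, 0.5645) x3=(1.2821, -0.4417, 1.2316)
step 8: x0=(0.1384, -0.6855, 1.1878) x1=(1.6422, -0.4011, -0.0792) x2=(-1.3608, 0.5589, 0.6047) x3=(1.2314, -0.4165, 1.1950)
step 9: x0=(0.1770, -0.6374, 1.1519) x1=(1.6714, -0.3669, -0.0919) x2=(-1.3558, 0.5587, 0.6452) x3=(1.1791, -0.3913, 1.1565)
step 10: x0=(0.2200, -0.5871, 1.1151) x1=(1.6986, -0.3327, -0.1014) x2=(-1.3495, 0.5578, 0.6857) x3=(1.1251, -0.3663, 1.1160)
step 11: x0=(0.2683, -0.5344, 1.0774) x1=(1.7237, -0.2985, -0.1079) x2=(-1.3419, 0.5563, 0.7265) x3=(1.0691, -0.3414, 1.0737)
step 12: x0=(0.3237, -0.4791, 1.0388) x1=(1.7465, -0.2643, -0.1114) x2=(-1.3328, 0.5542, 0.7673) x3=(1.0104, -0.3169, 1.0297)
step 13: x0=(0.3889, -0.4204, 0.9993) x1=(1.7669, -0.2301, -0.1121) x2=(-1.3223, 0.5514, 0.8082) x3=(0.9482, -0.2929, 0.9842)
step 14: x0=(0.4690, -0.3574, 0.9585) x1=(1.7846, -0.1960, -0.1100) x2=(-1.3102, 0.5481, 0.8492) x3=(0.8805, -0.2697, 0.9372)

no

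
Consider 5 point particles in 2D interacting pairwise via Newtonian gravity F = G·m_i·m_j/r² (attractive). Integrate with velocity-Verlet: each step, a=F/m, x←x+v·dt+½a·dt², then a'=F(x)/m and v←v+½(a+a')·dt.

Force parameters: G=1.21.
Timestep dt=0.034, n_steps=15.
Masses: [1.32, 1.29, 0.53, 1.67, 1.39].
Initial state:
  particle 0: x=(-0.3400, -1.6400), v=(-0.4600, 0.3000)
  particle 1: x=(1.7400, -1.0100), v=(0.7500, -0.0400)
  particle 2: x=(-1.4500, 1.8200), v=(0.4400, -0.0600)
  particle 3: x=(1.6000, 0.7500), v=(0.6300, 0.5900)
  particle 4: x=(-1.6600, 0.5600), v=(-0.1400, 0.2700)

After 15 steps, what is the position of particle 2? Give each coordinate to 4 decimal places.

step 0: x0=(-0.3400, -1.6400) x1=(1.7400, -1.0100) x2=(-1.4500, 1.8200) x3=(1.6000, 0.7500) x4=(-1.6600, 0.5600)
step 1: x0=(-0.3555, -1.6295) x1=(1.7652, -1.0110) x2=(-1.4350, 1.8172) x3=(1.6213, 0.7697) x4=(-1.6645, 0.5693)
step 2: x0=(-0.3706, -1.6184) x1=(1.7898, -1.0113) x2=(-1.4198, 1.8130) x3=(1.6422, 0.7887) x4=(-1.6684, 0.5787)
step 3: x0=(-0.3854, -1.6067) x1=(1.8139, -1.0109) x2=(-1.4046, 1.8073) x3=(1.6628, 0.8070) x4=(-1.6718, 0.5883)
step 4: x0=(-0.3999, -1.5944) x1=(1.8374, -1.0098) x2=(-1.3893, 1.8001) x3=(1.6831, 0.8247) x4=(-1.6746, 0.5981)
step 5: x0=(-0.4140, -1.5816) x1=(1.8604, -1.0080) x2=(-1.3740, 1.7914) x3=(1.7031, 0.8417) x4=(-1.6768, 0.6081)
step 6: x0=(-0.4279, -1.5681) x1=(1.8828, -1.0056) x2=(-1.3587, 1.7812) x3=(1.7228, 0.8580) x4=(-1.6784, 0.6183)
step 7: x0=(-0.4415, -1.5541) x1=(1.9047, -1.0025) x2=(-1.3434, 1.7694) x3=(1.7421, 0.8737) x4=(-1.6795, 0.6286)
step 8: x0=(-0.4548, -1.5396) x1=(1.9262, -0.9987) x2=(-1.3281, 1.7559) x3=(1.7612, 0.8888) x4=(-1.6800, 0.6392)
step 9: x0=(-0.4678, -1.5245) x1=(1.9471, -0.9943) x2=(-1.3130, 1.7409) x3=(1.7800, 0.9033) x4=(-1.6798, 0.6500)
step 10: x0=(-0.4806, -1.5088) x1=(1.9675, -0.9892) x2=(-1.2979, 1.7242) x3=(1.7984, 0.9171) x4=(-1.6790, 0.6611)
step 11: x0=(-0.4931, -1.4926) x1=(1.9874, -0.9834) x2=(-1.2831, 1.7058) x3=(1.8166, 0.9304) x4=(-1.6776, 0.6724)
step 12: x0=(-0.5054, -1.4758) x1=(2.0068, -0.9770) x2=(-1.2685, 1.6856) x3=(1.8344, 0.9430) x4=(-1.6756, 0.6840)
step 13: x0=(-0.5174, -1.4584) x1=(2.0258, -0.9700) x2=(-1.2541, 1.6635) x3=(1.8520, 0.9550) x4=(-1.6729, 0.6958)
step 14: x0=(-0.5292, -1.4406) x1=(2.0443, -0.9623) x2=(-1.2401, 1.6396) x3=(1.8693, 0.9665) x4=(-1.6694, 0.7080)
step 15: x0=(-0.5407, -1.4221) x1=(2.0624, -0.9540) x2=(-1.2266, 1.6137) x3=(1.8862, 0.9774) x4=(-1.6653, 0.7205)

(-1.2266, 1.6137)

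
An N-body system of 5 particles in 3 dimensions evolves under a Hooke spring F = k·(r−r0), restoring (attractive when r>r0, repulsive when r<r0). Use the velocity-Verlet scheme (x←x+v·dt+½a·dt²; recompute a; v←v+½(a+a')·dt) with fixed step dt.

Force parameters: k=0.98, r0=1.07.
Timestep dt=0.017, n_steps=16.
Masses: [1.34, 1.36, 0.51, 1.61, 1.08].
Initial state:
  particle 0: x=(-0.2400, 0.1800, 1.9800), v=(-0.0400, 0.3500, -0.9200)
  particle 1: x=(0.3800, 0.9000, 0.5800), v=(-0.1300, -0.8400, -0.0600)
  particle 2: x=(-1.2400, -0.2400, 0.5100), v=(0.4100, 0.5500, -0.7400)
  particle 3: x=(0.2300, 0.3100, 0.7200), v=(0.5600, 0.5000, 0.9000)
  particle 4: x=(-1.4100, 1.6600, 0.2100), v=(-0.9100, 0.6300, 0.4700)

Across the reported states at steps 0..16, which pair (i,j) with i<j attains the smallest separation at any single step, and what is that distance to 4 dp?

pair (1,3), distance 0.4597

step 0: x0=(-0.2400, 0.1800, 1.9800) x1=(0.3800, 0.9000, 0.5800) x2=(-1.2400, -0.2400, 0.5100) x3=(0.2300, 0.3100, 0.7200) x4=(-1.4100, 1.6600, 0.2100)
step 1: x0=(-0.2408, 0.1861, 1.9641) x1=(0.3776, 0.8857, 0.5790) x2=(-1.2326, -0.2302, 0.4976) x3=(0.2394, 0.3185, 0.7353) x4=(-1.4252, 1.6703, 0.2182)
step 2: x0=(-0.2417, 0.1923, 1.9477) x1=(0.3749, 0.8714, 0.5780) x2=(-1.2243, -0.2194, 0.4855) x3=(0.2485, 0.3270, 0.7506) x4=(-1.4397, 1.6800, 0.2268)
step 3: x0=(-0.2428, 0.1988, 1.9308) x1=(0.3718, 0.8572, 0.5771) x2=(-1.2152, -0.2077, 0.4737) x3=(0.2573, 0.3355, 0.7659) x4=(-1.4535, 1.6889, 0.2358)
step 4: x0=(-0.2441, 0.2054, 1.9135) x1=(0.3684, 0.8430, 0.5762) x2=(-1.2053, -0.1951, 0.4623) x3=(0.2659, 0.3441, 0.7812) x4=(-1.4667, 1.6970, 0.2453)
step 5: x0=(-0.2455, 0.2123, 1.8957) x1=(0.3646, 0.8288, 0.5753) x2=(-1.1946, -0.1815, 0.4513) x3=(0.2742, 0.3526, 0.7965) x4=(-1.4791, 1.7044, 0.2551)
step 6: x0=(-0.2471, 0.2194, 1.8774) x1=(0.3604, 0.8147, 0.5744) x2=(-1.1831, -0.1671, 0.4406) x3=(0.2822, 0.3612, 0.8118) x4=(-1.4909, 1.7111, 0.2653)
step 7: x0=(-0.2489, 0.2266, 1.8588) x1=(0.3560, 0.8006, 0.5735) x2=(-1.1709, -0.1518, 0.4303) x3=(0.2900, 0.3697, 0.8271) x4=(-1.5020, 1.7170, 0.2759)
step 8: x0=(-0.2509, 0.2341, 1.8397) x1=(0.3512, 0.7867, 0.5725) x2=(-1.1579, -0.1357, 0.4203) x3=(0.2974, 0.3783, 0.8424) x4=(-1.5124, 1.7222, 0.2868)
step 9: x0=(-0.2530, 0.2417, 1.8202) x1=(0.3460, 0.7728, 0.5715) x2=(-1.1442, -0.1187, 0.4108) x3=(0.3046, 0.3869, 0.8576) x4=(-1.5220, 1.7266, 0.2982)
step 10: x0=(-0.2554, 0.2495, 1.8003) x1=(0.3405, 0.7590, 0.5705) x2=(-1.1299, -0.1010, 0.4016) x3=(0.3115, 0.3954, 0.8729) x4=(-1.5309, 1.7303, 0.3098)
step 11: x0=(-0.2579, 0.2575, 1.7801) x1=(0.3347, 0.7453, 0.5695) x2=(-1.1149, -0.0824, 0.3928) x3=(0.3182, 0.4040, 0.8881) x4=(-1.5391, 1.7332, 0.3218)
step 12: x0=(-0.2606, 0.2656, 1.7596) x1=(0.3286, 0.7317, 0.5683) x2=(-1.0992, -0.0631, 0.3844) x3=(0.3246, 0.4127, 0.9033) x4=(-1.5465, 1.7354, 0.3342)
step 13: x0=(-0.2635, 0.2740, 1.7387) x1=(0.3221, 0.7182, 0.5671) x2=(-1.0830, -0.0431, 0.3763) x3=(0.3307, 0.4213, 0.9186) x4=(-1.5531, 1.7369, 0.3469)
step 14: x0=(-0.2665, 0.2825, 1.7175) x1=(0.3153, 0.7049, 0.5659) x2=(-1.0662, -0.0224, 0.3687) x3=(0.3366, 0.4300, 0.9338) x4=(-1.5591, 1.7376, 0.3599)
step 15: x0=(-0.2698, 0.2911, 1.6960) x1=(0.3081, 0.6916, 0.5645) x2=(-1.0489, -0.0010, 0.3614) x3=(0.3422, 0.4387, 0.9490) x4=(-1.5642, 1.7376, 0.3732)
step 16: x0=(-0.2732, 0.3000, 1.6743) x1=(0.3007, 0.6785, 0.5631) x2=(-1.0311, 0.0210, 0.3545) x3=(0.3475, 0.4475, 0.9642) x4=(-1.5686, 1.7369, 0.3868)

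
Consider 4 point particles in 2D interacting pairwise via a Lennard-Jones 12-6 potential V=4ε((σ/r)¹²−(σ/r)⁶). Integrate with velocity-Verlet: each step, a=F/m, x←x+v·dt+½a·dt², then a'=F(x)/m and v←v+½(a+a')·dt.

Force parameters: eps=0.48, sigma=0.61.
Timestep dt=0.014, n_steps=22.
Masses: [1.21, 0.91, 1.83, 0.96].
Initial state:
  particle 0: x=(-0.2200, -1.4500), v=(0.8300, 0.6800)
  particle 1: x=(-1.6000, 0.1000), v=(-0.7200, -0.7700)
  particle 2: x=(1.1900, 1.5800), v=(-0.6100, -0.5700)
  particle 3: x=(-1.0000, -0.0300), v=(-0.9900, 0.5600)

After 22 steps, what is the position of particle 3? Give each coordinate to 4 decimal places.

step 0: x0=(-0.2200, -1.4500) x1=(-1.6000, 0.1000) x2=(1.1900, 1.5800) x3=(-1.0000, -0.0300)
step 1: x0=(-0.2084, -1.4405) x1=(-1.6118, 0.0896) x2=(1.1815, 1.5720) x3=(-1.0122, -0.0225)
step 2: x0=(-0.1968, -1.4310) x1=(-1.6277, 0.0799) x2=(1.1729, 1.5640) x3=(-1.0206, -0.0158)
step 3: x0=(-0.1851, -1.4214) x1=(-1.6470, 0.0708) x2=(1.1644, 1.5561) x3=(-1.0257, -0.0095)
step 4: x0=(-0.1735, -1.4119) x1=(-1.6686, 0.0620) x2=(1.1558, 1.5481) x3=(-1.0286, -0.0036)
step 5: x0=(-0.1619, -1.4024) x1=(-1.6916, 0.0534) x2=(1.1473, 1.5401) x3=(-1.0302, 0.0023)
step 6: x0=(-0.1503, -1.3928) x1=(-1.7150, 0.0447) x2=(1.1388, 1.5321) x3=(-1.0315, 0.0080)
step 7: x0=(-0.1387, -1.3833) x1=(-1.7384, 0.0361) x2=(1.1302, 1.5241) x3=(-1.0327, 0.0138)
step 8: x0=(-0.1271, -1.3737) x1=(-1.7615, 0.0275) x2=(1.1217, 1.5162) x3=(-1.0341, 0.0196)
step 9: x0=(-0.1155, -1.3642) x1=(-1.7843, 0.0188) x2=(1.1131, 1.5082) x3=(-1.0359, 0.0254)
step 10: x0=(-0.1039, -1.3547) x1=(-1.8067, 0.0102) x2=(1.1046, 1.5002) x3=(-1.0381, 0.0312)
step 11: x0=(-0.0923, -1.3451) x1=(-1.8287, 0.0015) x2=(1.0961, 1.4922) x3=(-1.0406, 0.0370)
step 12: x0=(-0.0807, -1.3356) x1=(-1.8503, -0.0071) x2=(1.0875, 1.4842) x3=(-1.0435, 0.0427)
step 13: x0=(-0.0691, -1.3260) x1=(-1.8716, -0.0157) x2=(1.0790, 1.4763) x3=(-1.0468, 0.0484)
step 14: x0=(-0.0575, -1.3164) x1=(-1.8925, -0.0243) x2=(1.0704, 1.4683) x3=(-1.0503, 0.0541)
step 15: x0=(-0.0459, -1.3069) x1=(-1.9131, -0.0328) x2=(1.0619, 1.4603) x3=(-1.0541, 0.0598)
step 16: x0=(-0.0343, -1.2973) x1=(-1.9335, -0.0413) x2=(1.0533, 1.4523) x3=(-1.0582, 0.0655)
step 17: x0=(-0.0227, -1.2878) x1=(-1.9536, -0.0498) x2=(1.0448, 1.4443) x3=(-1.0625, 0.0711)
step 18: x0=(-0.0111, -1.2782) x1=(-1.9735, -0.0583) x2=(1.0363, 1.4363) x3=(-1.0670, 0.0767)
step 19: x0=(0.0004, -1.2686) x1=(-1.9932, -0.0667) x2=(1.0277, 1.4284) x3=(-1.0717, 0.0822)
step 20: x0=(0.0120, -1.2591) x1=(-2.0127, -0.0751) x2=(1.0192, 1.4204) x3=(-1.0766, 0.0877)
step 21: x0=(0.0236, -1.2495) x1=(-2.0321, -0.0835) x2=(1.0106, 1.4124) x3=(-1.0816, 0.0932)
step 22: x0=(0.0352, -1.2399) x1=(-2.0514, -0.0918) x2=(1.0021, 1.4044) x3=(-1.0867, 0.0987)

(-1.0867, 0.0987)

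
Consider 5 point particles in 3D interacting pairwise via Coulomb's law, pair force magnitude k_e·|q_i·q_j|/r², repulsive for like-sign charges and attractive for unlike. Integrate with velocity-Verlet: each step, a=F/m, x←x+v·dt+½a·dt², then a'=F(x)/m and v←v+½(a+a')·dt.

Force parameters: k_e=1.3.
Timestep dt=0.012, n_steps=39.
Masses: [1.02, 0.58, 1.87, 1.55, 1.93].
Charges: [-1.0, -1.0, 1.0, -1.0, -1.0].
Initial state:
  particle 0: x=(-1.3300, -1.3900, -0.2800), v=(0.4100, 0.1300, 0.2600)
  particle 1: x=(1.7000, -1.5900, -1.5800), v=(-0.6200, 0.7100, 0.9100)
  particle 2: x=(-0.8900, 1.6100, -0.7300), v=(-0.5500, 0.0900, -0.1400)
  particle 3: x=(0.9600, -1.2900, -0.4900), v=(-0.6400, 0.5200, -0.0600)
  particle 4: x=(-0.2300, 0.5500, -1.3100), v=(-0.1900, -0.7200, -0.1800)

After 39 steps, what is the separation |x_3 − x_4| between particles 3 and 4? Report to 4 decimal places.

step 0: x0=(-1.3300, -1.3900, -0.2800) x1=(1.7000, -1.5900, -1.5800) x2=(-0.8900, 1.6100, -0.7300) x3=(0.9600, -1.2900, -0.4900) x4=(-0.2300, 0.5500, -1.3100)
step 1: x0=(-1.3251, -1.3884, -0.2769) x1=(1.6926, -1.5815, -1.5692) x2=(-0.8966, 1.6110, -0.7317) x3=(0.9523, -1.2838, -0.4907) x4=(-0.2323, 0.5414, -1.3122)
step 2: x0=(-1.3203, -1.3869, -0.2737) x1=(1.6854, -1.5731, -1.5585) x2=(-0.9031, 1.6120, -0.7334) x3=(0.9446, -1.2775, -0.4913) x4=(-0.2346, 0.5329, -1.3143)
step 3: x0=(-1.3155, -1.3853, -0.2706) x1=(1.6783, -1.5647, -1.5479) x2=(-0.9097, 1.6130, -0.7351) x3=(0.9369, -1.2712, -0.4919) x4=(-0.2370, 0.5244, -1.3164)
step 4: x0=(-1.3108, -1.3838, -0.2674) x1=(1.6714, -1.5564, -1.5376) x2=(-0.9161, 1.6138, -0.7369) x3=(0.9292, -1.2650, -0.4924) x4=(-0.2394, 0.5160, -1.3186)
step 5: x0=(-1.3062, -1.3823, -0.2641) x1=(1.6646, -1.5481, -1.5274) x2=(-0.9226, 1.6146, -0.7387) x3=(0.9215, -1.2587, -0.4929) x4=(-0.2418, 0.5077, -1.3207)
step 6: x0=(-1.3016, -1.3807, -0.2609) x1=(1.6579, -1.5399, -1.5173) x2=(-0.9290, 1.6154, -0.7404) x3=(0.9138, -1.2524, -0.4932) x4=(-0.2443, 0.4995, -1.3228)
step 7: x0=(-1.2971, -1.3792, -0.2577) x1=(1.6515, -1.5318, -1.5074) x2=(-0.9354, 1.6161, -0.7423) x3=(0.9060, -1.2461, -0.4936) x4=(-0.2468, 0.4913, -1.3249)
step 8: x0=(-1.2926, -1.3777, -0.2544) x1=(1.6451, -1.5237, -1.4977) x2=(-0.9418, 1.6167, -0.7441) x3=(0.8983, -1.2399, -0.4938) x4=(-0.2493, 0.4833, -1.3270)
step 9: x0=(-1.2883, -1.3762, -0.2511) x1=(1.6390, -1.5157, -1.4881) x2=(-0.9481, 1.6172, -0.7459) x3=(0.8905, -1.2335, -0.4940) x4=(-0.2519, 0.4752, -1.3291)
step 10: x0=(-1.2839, -1.3747, -0.2478) x1=(1.6330, -1.5077, -1.4787) x2=(-0.9545, 1.6177, -0.7478) x3=(0.8827, -1.2272, -0.4942) x4=(-0.2545, 0.4673, -1.3312)
step 11: x0=(-1.2797, -1.3732, -0.2444) x1=(1.6271, -1.4998, -1.4695) x2=(-0.9607, 1.6182, -0.7497) x3=(0.8750, -1.2209, -0.4943) x4=(-0.2571, 0.4594, -1.3333)
step 12: x0=(-1.2755, -1.3717, -0.2410) x1=(1.6215, -1.4920, -1.4605) x2=(-0.9670, 1.6186, -0.7516) x3=(0.8672, -1.2146, -0.4943) x4=(-0.2598, 0.4516, -1.3354)
step 13: x0=(-1.2714, -1.3703, -0.2377) x1=(1.6160, -1.4842, -1.4516) x2=(-0.9732, 1.6189, -0.7535) x3=(0.8593, -1.2083, -0.4942) x4=(-0.2625, 0.4439, -1.3375)
step 14: x0=(-1.2674, -1.3688, -0.2342) x1=(1.6107, -1.4765, -1.4429) x2=(-0.9794, 1.6192, -0.7554) x3=(0.8515, -1.2019, -0.4941) x4=(-0.2652, 0.4363, -1.3396)
step 15: x0=(-1.2634, -1.3673, -0.2308) x1=(1.6055, -1.4688, -1.4343) x2=(-0.9856, 1.6194, -0.7573) x3=(0.8437, -1.1956, -0.4939) x4=(-0.2680, 0.4287, -1.3417)
step 16: x0=(-1.2595, -1.3659, -0.2273) x1=(1.6005, -1.4613, -1.4259) x2=(-0.9917, 1.6195, -0.7593) x3=(0.8358, -1.1892, -0.4937) x4=(-0.2708, 0.4212, -1.3438)
step 17: x0=(-1.2556, -1.3645, -0.2238) x1=(1.5958, -1.4538, -1.4177) x2=(-0.9978, 1.6196, -0.7613) x3=(0.8280, -1.1828, -0.4933) x4=(-0.2736, 0.4138, -1.3459)
step 18: x0=(-1.2519, -1.3630, -0.2203) x1=(1.5912, -1.4463, -1.4097) x2=(-1.0039, 1.6197, -0.7633) x3=(0.8201, -1.1765, -0.4930) x4=(-0.2765, 0.4064, -1.3479)
step 19: x0=(-1.2482, -1.3616, -0.2168) x1=(1.5867, -1.4389, -1.4018) x2=(-1.0099, 1.6197, -0.7653) x3=(0.8122, -1.1701, -0.4925) x4=(-0.2794, 0.3992, -1.3500)
step 20: x0=(-1.2446, -1.3602, -0.2132) x1=(1.5825, -1.4316, -1.3941) x2=(-1.0160, 1.6196, -0.7673) x3=(0.8043, -1.1637, -0.4920) x4=(-0.2823, 0.3920, -1.3521)
step 21: x0=(-1.2410, -1.3588, -0.2096) x1=(1.5785, -1.4244, -1.3866) x2=(-1.0220, 1.6195, -0.7693) x3=(0.7963, -1.1573, -0.4914) x4=(-0.2853, 0.3848, -1.3542)
step 22: x0=(-1.2376, -1.3574, -0.2060) x1=(1.5746, -1.4172, -1.3792) x2=(-1.0279, 1.6193, -0.7714) x3=(0.7884, -1.1509, -0.4908) x4=(-0.2883, 0.3778, -1.3563)
step 23: x0=(-1.2342, -1.3560, -0.2023) x1=(1.5710, -1.4101, -1.3720) x2=(-1.0339, 1.6191, -0.7734) x3=(0.7804, -1.1444, -0.4900) x4=(-0.2913, 0.3708, -1.3584)
step 24: x0=(-1.2308, -1.3547, -0.1987) x1=(1.5675, -1.4030, -1.3650) x2=(-1.0398, 1.6188, -0.7755) x3=(0.7725, -1.1380, -0.4893) x4=(-0.2944, 0.3639, -1.3605)
step 25: x0=(-1.2276, -1.3533, -0.1950) x1=(1.5643, -1.3960, -1.3582) x2=(-1.0457, 1.6184, -0.7776) x3=(0.7645, -1.1316, -0.4884) x4=(-0.2975, 0.3570, -1.3627)
step 26: x0=(-1.2244, -1.3520, -0.1912) x1=(1.5612, -1.3891, -1.3515) x2=(-1.0515, 1.6180, -0.7797) x3=(0.7565, -1.1251, -0.4875) x4=(-0.3006, 0.3502, -1.3648)
step 27: x0=(-1.2213, -1.3507, -0.1875) x1=(1.5584, -1.3823, -1.3450) x2=(-1.0573, 1.6176, -0.7818) x3=(0.7485, -1.1187, -0.4865) x4=(-0.3038, 0.3435, -1.3669)
step 28: x0=(-1.2183, -1.3493, -0.1837) x1=(1.5558, -1.3755, -1.3386) x2=(-1.0632, 1.6171, -0.7839) x3=(0.7404, -1.1122, -0.4855) x4=(-0.3070, 0.3369, -1.3690)
step 29: x0=(-1.2154, -1.3480, -0.1798) x1=(1.5533, -1.3688, -1.3325) x2=(-1.0689, 1.6165, -0.7861) x3=(0.7324, -1.1057, -0.4844) x4=(-0.3102, 0.3304, -1.3712)
step 30: x0=(-1.2125, -1.3467, -0.1760) x1=(1.5511, -1.3622, -1.3265) x2=(-1.0747, 1.6159, -0.7882) x3=(0.7243, -1.0993, -0.4832) x4=(-0.3135, 0.3239, -1.3733)
step 31: x0=(-1.2097, -1.3455, -0.1721) x1=(1.5491, -1.3556, -1.3206) x2=(-1.0804, 1.6152, -0.7904) x3=(0.7162, -1.0928, -0.4819) x4=(-0.3168, 0.3175, -1.3755)
step 32: x0=(-1.2070, -1.3442, -0.1682) x1=(1.5473, -1.3491, -1.3149) x2=(-1.0861, 1.6145, -0.7926) x3=(0.7081, -1.0863, -0.4806) x4=(-0.3201, 0.3111, -1.3776)
step 33: x0=(-1.2044, -1.3430, -0.1642) x1=(1.5457, -1.3426, -1.3094) x2=(-1.0918, 1.6137, -0.7947) x3=(0.7000, -1.0798, -0.4792) x4=(-0.3235, 0.3049, -1.3798)
step 34: x0=(-1.2018, -1.3417, -0.1603) x1=(1.5443, -1.3363, -1.3040) x2=(-1.0974, 1.6128, -0.7969) x3=(0.6918, -1.0732, -0.4778) x4=(-0.3269, 0.2987, -1.3820)
step 35: x0=(-1.1994, -1.3405, -0.1562) x1=(1.5431, -1.3300, -1.2988) x2=(-1.1030, 1.6120, -0.7991) x3=(0.6837, -1.0667, -0.4763) x4=(-0.3303, 0.2926, -1.3842)
step 36: x0=(-1.1970, -1.3393, -0.1522) x1=(1.5421, -1.3237, -1.2938) x2=(-1.1086, 1.6110, -0.8014) x3=(0.6755, -1.0602, -0.4747) x4=(-0.3338, 0.2865, -1.3864)
step 37: x0=(-1.1947, -1.3381, -0.1481) x1=(1.5414, -1.3176, -1.2889) x2=(-1.1142, 1.6100, -0.8036) x3=(0.6674, -1.0536, -0.4731) x4=(-0.3373, 0.2806, -1.3886)
step 38: x0=(-1.1925, -1.3369, -0.1440) x1=(1.5408, -1.3114, -1.2841) x2=(-1.1197, 1.6090, -0.8058) x3=(0.6592, -1.0471, -0.4714) x4=(-0.3409, 0.2747, -1.3908)
step 39: x0=(-1.1903, -1.3358, -0.1399) x1=(1.5405, -1.3054, -1.2796) x2=(-1.1252, 1.6079, -0.8081) x3=(0.6510, -1.0405, -0.4696) x4=(-0.3445, 0.2688, -1.3930)

1.8863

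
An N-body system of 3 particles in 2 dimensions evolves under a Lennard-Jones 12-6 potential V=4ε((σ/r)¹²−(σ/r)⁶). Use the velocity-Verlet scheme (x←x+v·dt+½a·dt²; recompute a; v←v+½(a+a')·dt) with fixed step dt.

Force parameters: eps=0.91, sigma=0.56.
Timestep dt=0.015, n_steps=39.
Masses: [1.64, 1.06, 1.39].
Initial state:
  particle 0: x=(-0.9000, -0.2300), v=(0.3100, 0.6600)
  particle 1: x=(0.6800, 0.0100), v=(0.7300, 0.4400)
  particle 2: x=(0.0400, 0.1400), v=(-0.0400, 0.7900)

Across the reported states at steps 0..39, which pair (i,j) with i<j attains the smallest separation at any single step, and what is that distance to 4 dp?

pair (1,2), distance 0.5878

step 0: x0=(-0.9000, -0.2300) x1=(0.6800, 0.0100) x2=(0.0400, 0.1400)
step 1: x0=(-0.8953, -0.2201) x1=(0.6907, 0.0167) x2=(0.0396, 0.1518)
step 2: x0=(-0.8905, -0.2101) x1=(0.7006, 0.0235) x2=(0.0396, 0.1634)
step 3: x0=(-0.8857, -0.2002) x1=(0.7098, 0.0304) x2=(0.0401, 0.1749)
step 4: x0=(-0.8808, -0.1901) x1=(0.7182, 0.0376) x2=(0.0411, 0.1862)
step 5: x0=(-0.8757, -0.1801) x1=(0.7258, 0.0449) x2=(0.0426, 0.1974)
step 6: x0=(-0.8706, -0.1700) x1=(0.7326, 0.0524) x2=(0.0447, 0.2083)
step 7: x0=(-0.8654, -0.1599) x1=(0.7385, 0.0600) x2=(0.0472, 0.2191)
step 8: x0=(-0.8601, -0.1498) x1=(0.7437, 0.0679) x2=(0.0503, 0.2297)
step 9: x0=(-0.8548, -0.1396) x1=(0.7480, 0.0759) x2=(0.0539, 0.2401)
step 10: x0=(-0.8493, -0.1293) x1=(0.7516, 0.0841) x2=(0.0579, 0.2503)
step 11: x0=(-0.8437, -0.1191) x1=(0.7544, 0.0925) x2=(0.0625, 0.2604)
step 12: x0=(-0.8381, -0.1088) x1=(0.7564, 0.1011) x2=(0.0675, 0.2702)
step 13: x0=(-0.8323, -0.0984) x1=(0.7576, 0.1099) x2=(0.0731, 0.2799)
step 14: x0=(-0.8265, -0.0880) x1=(0.7580, 0.1189) x2=(0.0791, 0.2893)
step 15: x0=(-0.8205, -0.0776) x1=(0.7575, 0.1281) x2=(0.0857, 0.2986)
step 16: x0=(-0.8145, -0.0672) x1=(0.7563, 0.1375) x2=(0.0927, 0.3077)
step 17: x0=(-0.8084, -0.0567) x1=(0.7543, 0.1471) x2=(0.1003, 0.3165)
step 18: x0=(-0.8022, -0.0461) x1=(0.7515, 0.1569) x2=(0.1083, 0.3252)
step 19: x0=(-0.7958, -0.0356) x1=(0.7480, 0.1669) x2=(0.1167, 0.3337)
step 20: x0=(-0.7894, -0.0250) x1=(0.7440, 0.1770) x2=(0.1255, 0.3420)
step 21: x0=(-0.7829, -0.0143) x1=(0.7396, 0.1872) x2=(0.1344, 0.3502)
step 22: x0=(-0.7763, -0.0036) x1=(0.7353, 0.1974) x2=(0.1431, 0.3584)
step 23: x0=(-0.7697, 0.0071) x1=(0.7316, 0.2074) x2=(0.1513, 0.3667)
step 24: x0=(-0.7629, 0.0178) x1=(0.7294, 0.2170) x2=(0.1582, 0.3753)
step 25: x0=(-0.7560, 0.0286) x1=(0.7294, 0.2260) x2=(0.1634, 0.3843)
step 26: x0=(-0.7490, 0.0394) x1=(0.7322, 0.2342) x2=(0.1662, 0.3938)
step 27: x0=(-0.7420, 0.0503) x1=(0.7378, 0.2416) x2=(0.1669, 0.4039)
step 28: x0=(-0.7348, 0.0612) x1=(0.7456, 0.2484) x2=(0.1657, 0.4145)
step 29: x0=(-0.7276, 0.0721) x1=(0.7547, 0.2548) x2=(0.1635, 0.4253)
step 30: x0=(-0.7202, 0.0831) x1=(0.7643, 0.2610) x2=(0.1607, 0.4361)
step 31: x0=(-0.7127, 0.0941) x1=(0.7739, 0.2673) x2=(0.1577, 0.4469)
step 32: x0=(-0.7051, 0.1051) x1=(0.7832, 0.2736) x2=(0.1549, 0.4576)
step 33: x0=(-0.6973, 0.1163) x1=(0.7918, 0.2801) x2=(0.1524, 0.4681)
step 34: x0=(-0.6894, 0.1274) x1=(0.7998, 0.2868) x2=(0.1502, 0.4783)
step 35: x0=(-0.6813, 0.1387) x1=(0.8070, 0.2938) x2=(0.1484, 0.4883)
step 36: x0=(-0.6731, 0.1500) x1=(0.8134, 0.3010) x2=(0.1471, 0.4981)
step 37: x0=(-0.6647, 0.1614) x1=(0.8190, 0.3084) x2=(0.1462, 0.5076)
step 38: x0=(-0.6562, 0.1728) x1=(0.8238, 0.3160) x2=(0.1456, 0.5168)
step 39: x0=(-0.6474, 0.1844) x1=(0.8279, 0.3239) x2=(0.1454, 0.5257)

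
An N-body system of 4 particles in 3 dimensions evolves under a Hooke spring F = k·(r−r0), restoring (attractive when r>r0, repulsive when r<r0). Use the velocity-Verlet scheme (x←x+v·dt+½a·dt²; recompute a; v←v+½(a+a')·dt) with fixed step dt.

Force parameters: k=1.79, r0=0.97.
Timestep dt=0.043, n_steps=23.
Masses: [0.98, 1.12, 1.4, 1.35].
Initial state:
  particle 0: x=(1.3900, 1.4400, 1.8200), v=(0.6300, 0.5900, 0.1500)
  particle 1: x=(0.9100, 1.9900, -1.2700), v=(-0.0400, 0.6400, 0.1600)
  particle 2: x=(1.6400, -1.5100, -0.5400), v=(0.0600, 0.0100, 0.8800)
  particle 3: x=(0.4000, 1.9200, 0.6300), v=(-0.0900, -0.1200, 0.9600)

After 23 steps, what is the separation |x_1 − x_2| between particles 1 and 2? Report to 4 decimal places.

0.7277

step 0: x0=(1.3900, 1.4400, 1.8200) x1=(0.9100, 1.9900, -1.2700) x2=(1.6400, -1.5100, -0.5400) x3=(0.4000, 1.9200, 0.6300)
step 1: x0=(1.4162, 1.4626, 1.8191) x1=(0.9092, 2.0131, -1.2577) x2=(1.6406, -1.5009, -0.4997) x3=(0.3981, 1.9115, 0.6696)
step 2: x0=(1.4404, 1.4797, 1.8036) x1=(0.9102, 2.0273, -1.2346) x2=(1.6374, -1.4745, -0.4546) x3=(0.4000, 1.8965, 0.7058)
step 3: x0=(1.4625, 1.4912, 1.7739) x1=(0.9131, 2.0326, -1.2006) x2=(1.6304, -1.4309, -0.4048) x3=(0.4059, 1.8751, 0.7384)
step 4: x0=(1.4824, 1.4973, 1.7307) x1=(0.9179, 2.0290, -1.1559) x2=(1.6197, -1.3705, -0.3506) x3=(0.4155, 1.8475, 0.7674)
step 5: x0=(1.5002, 1.4978, 1.6747) x1=(0.9246, 2.0168, -1.1007) x2=(1.6055, -1.2937, -0.2924) x3=(0.4289, 1.8142, 0.7928)
step 6: x0=(1.5157, 1.4932, 1.6068) x1=(0.9331, 1.9962, -1.0356) x2=(1.5880, -1.2013, -0.2303) x3=(0.4458, 1.7753, 0.8146)
step 7: x0=(1.5292, 1.4835, 1.5280) x1=(0.9434, 1.9676, -0.9610) x2=(1.5673, -1.0940, -0.1647) x3=(0.4660, 1.7313, 0.8329)
step 8: x0=(1.5406, 1.4691, 1.4394) x1=(0.9554, 1.9314, -0.8776) x2=(1.5437, -0.9728, -0.0961) x3=(0.4893, 1.6826, 0.8478)
step 9: x0=(1.5500, 1.4503, 1.3422) x1=(0.9690, 1.8882, -0.7862) x2=(1.5174, -0.8388, -0.0249) x3=(0.5154, 1.6297, 0.8594)
step 10: x0=(1.5577, 1.4275, 1.2377) x1=(0.9840, 1.8386, -0.6875) x2=(1.4888, -0.6933, 0.0486) x3=(0.5440, 1.5731, 0.8681)
step 11: x0=(1.5639, 1.4012, 1.1273) x1=(1.0004, 1.7833, -0.5826) x2=(1.4582, -0.5376, 0.1239) x3=(0.5748, 1.5131, 0.8741)
step 12: x0=(1.5688, 1.3719, 1.0122) x1=(1.0179, 1.7229, -0.4724) x2=(1.4258, -0.3732, 0.2006) x3=(0.6074, 1.4505, 0.8777)
step 13: x0=(1.5727, 1.3401, 0.8937) x1=(1.0363, 1.6584, -0.3580) x2=(1.3919, -0.2016, 0.2781) x3=(0.6414, 1.3856, 0.8793)
step 14: x0=(1.5759, 1.3065, 0.7731) x1=(1.0555, 1.5906, -0.2406) x2=(1.3570, -0.0244, 0.3562) x3=(0.6765, 1.3191, 0.8794)
step 15: x0=(1.5788, 1.2717, 0.6513) x1=(1.0751, 1.5203, -0.1212) x2=(1.3213, 0.1567, 0.4344) x3=(0.7122, 1.2514, 0.8784)
step 16: x0=(1.5818, 1.2362, 0.5295) x1=(1.0948, 1.4485, -0.0009) x2=(1.2851, 0.3401, 0.5125) x3=(0.7483, 1.1831, 0.8770)
step 17: x0=(1.5855, 1.2006, 0.4081) x1=(1.1142, 1.3762, 0.1193) x2=(1.2486, 0.5242, 0.5905) x3=(0.7843, 1.1146, 0.8755)
step 18: x0=(1.5907, 1.1651, 0.2871) x1=(1.1327, 1.3043, 0.2387) x2=(1.2122, 0.7076, 0.6684) x3=(0.8200, 1.0463, 0.8744)
step 19: x0=(1.5979, 1.1298, 0.1658) x1=(1.1501, 1.2335, 0.3570) x2=(1.1762, 0.8896, 0.7466) x3=(0.8547, 0.9784, 0.8741)
step 20: x0=(1.6068, 1.0943, 0.0435) x1=(1.1666, 1.1644, 0.4740) x2=(1.1413, 1.0703, 0.8255) x3=(0.8878, 0.9107, 0.8749)
step 21: x0=(1.6163, 1.0586, -0.0794) x1=(1.1832, 1.0964, 0.5892) x2=(1.1075, 1.2516, 0.9056) x3=(0.9193, 0.8416, 0.8764)
step 22: x0=(1.6254, 1.0229, -0.2017) x1=(1.2006, 1.0284, 0.7023) x2=(1.0741, 1.4344, 0.9867) x3=(0.9498, 0.7708, 0.8781)
step 23: x0=(1.6334, 0.9873, -0.3219) x1=(1.2195, 0.9604, 0.8138) x2=(1.0409, 1.6185, 1.0677) x3=(0.9798, 0.6986, 0.8797)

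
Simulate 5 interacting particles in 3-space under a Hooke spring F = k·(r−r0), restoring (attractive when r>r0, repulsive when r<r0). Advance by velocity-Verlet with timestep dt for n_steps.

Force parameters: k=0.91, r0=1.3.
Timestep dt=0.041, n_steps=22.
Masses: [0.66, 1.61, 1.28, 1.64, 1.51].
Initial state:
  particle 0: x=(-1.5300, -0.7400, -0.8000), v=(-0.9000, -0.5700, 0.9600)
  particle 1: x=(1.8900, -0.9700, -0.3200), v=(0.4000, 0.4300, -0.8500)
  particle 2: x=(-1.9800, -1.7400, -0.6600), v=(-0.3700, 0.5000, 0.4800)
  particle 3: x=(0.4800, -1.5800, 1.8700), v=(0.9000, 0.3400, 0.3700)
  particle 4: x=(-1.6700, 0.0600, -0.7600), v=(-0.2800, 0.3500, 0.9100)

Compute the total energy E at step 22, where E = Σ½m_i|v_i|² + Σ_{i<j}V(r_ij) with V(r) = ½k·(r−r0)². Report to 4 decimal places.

19.8599

step 0: x0=(-1.5300, -0.7400, -0.8000) x1=(1.8900, -0.9700, -0.3200) x2=(-1.9800, -1.7400, -0.6600) x3=(0.4800, -1.5800, 1.8700) x4=(-1.6700, 0.0600, -0.7600)
step 1: x0=(-1.5628, -0.7645, -0.7584) x1=(1.9027, -0.9524, -0.3547) x2=(-1.9927, -1.7189, -0.6392) x3=(0.5153, -1.5652, 1.8823) x4=(-1.6797, 0.0734, -0.7216)
step 2: x0=(-1.5871, -0.7909, -0.7125) x1=(1.9079, -0.9348, -0.3890) x2=(-2.0003, -1.6968, -0.6163) x3=(0.5472, -1.5488, 1.8889) x4=(-1.6857, 0.0851, -0.6813)
step 3: x0=(-1.6029, -0.8190, -0.6625) x1=(1.9057, -0.9173, -0.4226) x2=(-2.0030, -1.6736, -0.5913) x3=(0.5756, -1.5306, 1.8899) x4=(-1.6880, 0.0948, -0.6390)
step 4: x0=(-1.6100, -0.8484, -0.6086) x1=(1.8959, -0.8999, -0.4555) x2=(-2.0005, -1.6495, -0.5642) x3=(0.6006, -1.5109, 1.8852) x4=(-1.6865, 0.1027, -0.5948)
step 5: x0=(-1.6083, -0.8788, -0.5509) x1=(1.8787, -0.8826, -0.4874) x2=(-1.9931, -1.6246, -0.5352) x3=(0.6219, -1.4896, 1.8749) x4=(-1.6813, 0.1088, -0.5489)
step 6: x0=(-1.5979, -0.9098, -0.4897) x1=(1.8541, -0.8655, -0.5183) x2=(-1.9808, -1.5990, -0.5043) x3=(0.6397, -1.4668, 1.8592) x4=(-1.6723, 0.1130, -0.5014)
step 7: x0=(-1.5787, -0.9411, -0.4253) x1=(1.8223, -0.8486, -0.5479) x2=(-1.9636, -1.5726, -0.4717) x3=(0.6538, -1.4424, 1.8383) x4=(-1.6596, 0.1153, -0.4523)
step 8: x0=(-1.5508, -0.9724, -0.3578) x1=(1.7834, -0.8319, -0.5762) x2=(-1.9417, -1.5457, -0.4374) x3=(0.6644, -1.4167, 1.8121) x4=(-1.6432, 0.1159, -0.4019)
step 9: x0=(-1.5144, -1.0035, -0.2874) x1=(1.7377, -0.8155, -0.6030) x2=(-1.9153, -1.5183, -0.4016) x3=(0.6714, -1.3896, 1.7810) x4=(-1.6233, 0.1147, -0.3501)
step 10: x0=(-1.4696, -1.0341, -0.2145) x1=(1.6852, -0.7993, -0.6282) x2=(-1.8845, -1.4903, -0.3645) x3=(0.6749, -1.3612, 1.7452) x4=(-1.5998, 0.1117, -0.2972)
step 11: x0=(-1.4167, -1.0640, -0.1393) x1=(1.6264, -0.7834, -0.6516) x2=(-1.8495, -1.4620, -0.3262) x3=(0.6751, -1.3316, 1.7049) x4=(-1.5729, 0.1071, -0.2432)
step 12: x0=(-1.3560, -1.0931, -0.0619) x1=(1.5615, -0.7678, -0.6732) x2=(-1.8106, -1.4332, -0.2869) x3=(0.6720, -1.3009, 1.6603) x4=(-1.5428, 0.1009, -0.1883)
step 13: x0=(-1.2877, -1.1213, 0.0173) x1=(1.4909, -0.7525, -0.6929) x2=(-1.7680, -1.4040, -0.2469) x3=(0.6657, -1.2691, 1.6117) x4=(-1.5094, 0.0931, -0.1326)
step 14: x0=(-1.2125, -1.1486, 0.0980) x1=(1.4148, -0.7376, -0.7106) x2=(-1.7220, -1.3743, -0.2062) x3=(0.6564, -1.2363, 1.5594) x4=(-1.4731, 0.0839, -0.0762)
step 15: x0=(-1.1308, -1.1750, 0.1801) x1=(1.3337, -0.7230, -0.7262) x2=(-1.6727, -1.3441, -0.1650) x3=(0.6443, -1.2027, 1.5037) x4=(-1.4338, 0.0732, -0.0193)
step 16: x0=(-1.0433, -1.2005, 0.2631) x1=(1.2480, -0.7088, -0.7398) x2=(-1.6204, -1.3135, -0.1236) x3=(0.6295, -1.1683, 1.4450) x4=(-1.3919, 0.0613, 0.0380)
step 17: x0=(-0.9507, -1.2251, 0.3468) x1=(1.1581, -0.6949, -0.7512) x2=(-1.5653, -1.2823, -0.0819) x3=(0.6123, -1.1332, 1.3835) x4=(-1.3474, 0.0481, 0.0956)
step 18: x0=(-0.8537, -1.2489, 0.4307) x1=(1.0643, -0.6813, -0.7605) x2=(-1.5076, -1.2506, -0.0402) x3=(0.5930, -1.0974, 1.3195) x4=(-1.3006, 0.0338, 0.1535)
step 19: x0=(-0.7530, -1.2719, 0.5144) x1=(0.9671, -0.6681, -0.7677) x2=(-1.4476, -1.2185, 0.0015) x3=(0.5717, -1.0611, 1.2535) x4=(-1.2516, 0.0185, 0.2115)
step 20: x0=(-0.6495, -1.2940, 0.5978) x1=(0.8669, -0.6552, -0.7729) x2=(-1.3855, -1.1860, 0.0432) x3=(0.5488, -1.0243, 1.1856) x4=(-1.2007, 0.0023, 0.2695)
step 21: x0=(-0.5440, -1.3153, 0.6804) x1=(0.7642, -0.6427, -0.7761) x2=(-1.3215, -1.1531, 0.0846) x3=(0.5244, -0.9870, 1.1163) x4=(-1.1480, -0.0146, 0.3274)
step 22: x0=(-0.4371, -1.3358, 0.7620) x1=(0.6592, -0.6304, -0.7773) x2=(-1.2559, -1.1200, 0.1259) x3=(0.4990, -0.9494, 1.0458) x4=(-1.0937, -0.0323, 0.3852)
step 0 velocities: v0=(-0.9000, -0.5700, 0.9600) v1=(0.4000, 0.4300, -0.8500) v2=(-0.3700, 0.5000, 0.4800) v3=(0.9000, 0.3400, 0.3700) v4=(-0.2800, 0.3500, 0.9100)
step 0: KE=3.5811, PE=16.2935, E=19.8746
step 22 velocities: v0=(2.6140, -0.4924, 1.9752) v1=(-2.5820, 0.2960, -0.0083) v2=(1.6179, 0.8104, 1.0027) v3=(-0.6303, 0.9238, -1.7317) v4=(1.3406, -0.4381, 1.4084)
step 22: KE=18.2827, PE=1.5772, E=19.8599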